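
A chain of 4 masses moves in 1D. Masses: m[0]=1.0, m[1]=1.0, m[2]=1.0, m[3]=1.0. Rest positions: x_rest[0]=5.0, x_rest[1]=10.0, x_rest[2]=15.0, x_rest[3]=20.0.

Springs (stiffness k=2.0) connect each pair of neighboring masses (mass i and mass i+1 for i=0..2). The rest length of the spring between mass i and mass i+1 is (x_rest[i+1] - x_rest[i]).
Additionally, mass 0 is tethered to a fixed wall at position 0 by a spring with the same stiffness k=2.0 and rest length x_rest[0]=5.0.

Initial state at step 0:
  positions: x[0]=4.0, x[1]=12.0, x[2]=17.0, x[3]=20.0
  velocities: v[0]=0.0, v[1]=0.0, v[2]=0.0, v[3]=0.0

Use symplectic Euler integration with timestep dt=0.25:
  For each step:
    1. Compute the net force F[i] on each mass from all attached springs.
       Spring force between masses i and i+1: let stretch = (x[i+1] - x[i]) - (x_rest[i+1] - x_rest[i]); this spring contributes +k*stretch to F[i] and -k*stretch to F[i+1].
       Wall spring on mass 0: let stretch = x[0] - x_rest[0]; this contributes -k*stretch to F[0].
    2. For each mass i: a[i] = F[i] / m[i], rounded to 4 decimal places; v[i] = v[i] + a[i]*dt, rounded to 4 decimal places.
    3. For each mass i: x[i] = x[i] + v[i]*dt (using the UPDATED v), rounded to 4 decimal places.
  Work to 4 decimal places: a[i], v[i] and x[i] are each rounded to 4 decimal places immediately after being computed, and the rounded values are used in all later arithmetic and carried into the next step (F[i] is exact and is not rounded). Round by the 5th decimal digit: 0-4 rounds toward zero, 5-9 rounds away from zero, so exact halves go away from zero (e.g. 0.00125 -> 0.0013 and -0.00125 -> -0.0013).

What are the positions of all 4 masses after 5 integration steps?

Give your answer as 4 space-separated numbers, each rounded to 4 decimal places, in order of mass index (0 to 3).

Answer: 6.9479 9.5969 14.7555 21.9255

Derivation:
Step 0: x=[4.0000 12.0000 17.0000 20.0000] v=[0.0000 0.0000 0.0000 0.0000]
Step 1: x=[4.5000 11.6250 16.7500 20.2500] v=[2.0000 -1.5000 -1.0000 1.0000]
Step 2: x=[5.3281 11.0000 16.2969 20.6875] v=[3.3125 -2.5000 -1.8125 1.7500]
Step 3: x=[6.1992 10.3281 15.7305 21.2012] v=[3.4844 -2.6875 -2.2657 2.0547]
Step 4: x=[6.8115 9.8154 15.1726 21.6561] v=[2.4493 -2.0508 -2.2316 1.8194]
Step 5: x=[6.9479 9.5969 14.7555 21.9255] v=[0.5455 -0.8742 -1.6685 1.0777]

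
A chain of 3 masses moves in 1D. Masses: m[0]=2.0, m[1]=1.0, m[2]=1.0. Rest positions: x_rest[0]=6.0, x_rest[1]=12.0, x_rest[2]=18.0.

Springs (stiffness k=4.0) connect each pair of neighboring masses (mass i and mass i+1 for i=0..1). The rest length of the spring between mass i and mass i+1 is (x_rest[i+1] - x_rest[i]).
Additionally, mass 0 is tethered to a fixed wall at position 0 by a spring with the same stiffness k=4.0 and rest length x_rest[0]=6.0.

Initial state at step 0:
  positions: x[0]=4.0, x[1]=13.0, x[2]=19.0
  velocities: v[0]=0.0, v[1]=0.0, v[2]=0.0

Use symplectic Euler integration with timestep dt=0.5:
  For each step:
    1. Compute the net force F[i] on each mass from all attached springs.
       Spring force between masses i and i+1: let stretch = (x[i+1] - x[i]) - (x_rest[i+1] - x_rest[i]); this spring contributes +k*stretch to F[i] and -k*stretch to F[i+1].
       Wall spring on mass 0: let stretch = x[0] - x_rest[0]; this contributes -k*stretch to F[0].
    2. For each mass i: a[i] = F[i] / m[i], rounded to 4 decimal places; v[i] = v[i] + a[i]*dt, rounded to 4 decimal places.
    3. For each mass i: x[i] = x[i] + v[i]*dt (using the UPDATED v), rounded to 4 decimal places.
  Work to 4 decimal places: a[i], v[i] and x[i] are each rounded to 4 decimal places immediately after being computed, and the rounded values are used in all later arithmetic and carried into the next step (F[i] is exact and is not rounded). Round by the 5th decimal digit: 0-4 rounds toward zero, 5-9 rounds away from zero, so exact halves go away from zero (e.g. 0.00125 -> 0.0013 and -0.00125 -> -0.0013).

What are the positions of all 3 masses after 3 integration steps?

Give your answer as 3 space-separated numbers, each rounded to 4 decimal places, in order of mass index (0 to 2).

Step 0: x=[4.0000 13.0000 19.0000] v=[0.0000 0.0000 0.0000]
Step 1: x=[6.5000 10.0000 19.0000] v=[5.0000 -6.0000 0.0000]
Step 2: x=[7.5000 12.5000 16.0000] v=[2.0000 5.0000 -6.0000]
Step 3: x=[7.2500 13.5000 15.5000] v=[-0.5000 2.0000 -1.0000]

Answer: 7.2500 13.5000 15.5000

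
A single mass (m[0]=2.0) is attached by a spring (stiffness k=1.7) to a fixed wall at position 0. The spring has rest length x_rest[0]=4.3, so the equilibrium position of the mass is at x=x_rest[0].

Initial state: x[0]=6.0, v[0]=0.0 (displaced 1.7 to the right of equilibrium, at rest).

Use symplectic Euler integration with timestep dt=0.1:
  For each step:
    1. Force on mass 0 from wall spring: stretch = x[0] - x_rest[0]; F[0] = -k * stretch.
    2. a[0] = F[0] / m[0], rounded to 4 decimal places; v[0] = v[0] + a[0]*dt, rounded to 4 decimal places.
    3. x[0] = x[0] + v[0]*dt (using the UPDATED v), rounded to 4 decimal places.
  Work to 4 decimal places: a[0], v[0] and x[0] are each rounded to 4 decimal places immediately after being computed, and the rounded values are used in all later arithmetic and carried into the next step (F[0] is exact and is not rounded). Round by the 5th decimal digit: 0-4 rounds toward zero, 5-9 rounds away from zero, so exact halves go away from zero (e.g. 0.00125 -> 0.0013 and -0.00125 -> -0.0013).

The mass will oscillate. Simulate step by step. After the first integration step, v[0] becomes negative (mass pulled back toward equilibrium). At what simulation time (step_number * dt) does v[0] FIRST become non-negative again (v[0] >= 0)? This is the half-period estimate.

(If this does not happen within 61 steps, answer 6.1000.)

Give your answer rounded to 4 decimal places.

Answer: 3.5000

Derivation:
Step 0: x=[6.0000] v=[0.0000]
Step 1: x=[5.9856] v=[-0.1445]
Step 2: x=[5.9568] v=[-0.2878]
Step 3: x=[5.9139] v=[-0.4286]
Step 4: x=[5.8573] v=[-0.5658]
Step 5: x=[5.7875] v=[-0.6982]
Step 6: x=[5.7050] v=[-0.8246]
Step 7: x=[5.6106] v=[-0.9440]
Step 8: x=[5.5051] v=[-1.0554]
Step 9: x=[5.3893] v=[-1.1578]
Step 10: x=[5.2643] v=[-1.2504]
Step 11: x=[5.1311] v=[-1.3324]
Step 12: x=[4.9908] v=[-1.4030]
Step 13: x=[4.8446] v=[-1.4617]
Step 14: x=[4.6938] v=[-1.5080]
Step 15: x=[4.5397] v=[-1.5415]
Step 16: x=[4.3835] v=[-1.5619]
Step 17: x=[4.2266] v=[-1.5690]
Step 18: x=[4.0703] v=[-1.5628]
Step 19: x=[3.9160] v=[-1.5433]
Step 20: x=[3.7649] v=[-1.5107]
Step 21: x=[3.6184] v=[-1.4652]
Step 22: x=[3.4777] v=[-1.4073]
Step 23: x=[3.3440] v=[-1.3374]
Step 24: x=[3.2184] v=[-1.2561]
Step 25: x=[3.1020] v=[-1.1642]
Step 26: x=[2.9958] v=[-1.0624]
Step 27: x=[2.9007] v=[-0.9515]
Step 28: x=[2.8174] v=[-0.8326]
Step 29: x=[2.7467] v=[-0.7066]
Step 30: x=[2.6892] v=[-0.5746]
Step 31: x=[2.6454] v=[-0.4377]
Step 32: x=[2.6157] v=[-0.2971]
Step 33: x=[2.6003] v=[-0.1539]
Step 34: x=[2.5994] v=[-0.0094]
Step 35: x=[2.6129] v=[0.1352]
First v>=0 after going negative at step 35, time=3.5000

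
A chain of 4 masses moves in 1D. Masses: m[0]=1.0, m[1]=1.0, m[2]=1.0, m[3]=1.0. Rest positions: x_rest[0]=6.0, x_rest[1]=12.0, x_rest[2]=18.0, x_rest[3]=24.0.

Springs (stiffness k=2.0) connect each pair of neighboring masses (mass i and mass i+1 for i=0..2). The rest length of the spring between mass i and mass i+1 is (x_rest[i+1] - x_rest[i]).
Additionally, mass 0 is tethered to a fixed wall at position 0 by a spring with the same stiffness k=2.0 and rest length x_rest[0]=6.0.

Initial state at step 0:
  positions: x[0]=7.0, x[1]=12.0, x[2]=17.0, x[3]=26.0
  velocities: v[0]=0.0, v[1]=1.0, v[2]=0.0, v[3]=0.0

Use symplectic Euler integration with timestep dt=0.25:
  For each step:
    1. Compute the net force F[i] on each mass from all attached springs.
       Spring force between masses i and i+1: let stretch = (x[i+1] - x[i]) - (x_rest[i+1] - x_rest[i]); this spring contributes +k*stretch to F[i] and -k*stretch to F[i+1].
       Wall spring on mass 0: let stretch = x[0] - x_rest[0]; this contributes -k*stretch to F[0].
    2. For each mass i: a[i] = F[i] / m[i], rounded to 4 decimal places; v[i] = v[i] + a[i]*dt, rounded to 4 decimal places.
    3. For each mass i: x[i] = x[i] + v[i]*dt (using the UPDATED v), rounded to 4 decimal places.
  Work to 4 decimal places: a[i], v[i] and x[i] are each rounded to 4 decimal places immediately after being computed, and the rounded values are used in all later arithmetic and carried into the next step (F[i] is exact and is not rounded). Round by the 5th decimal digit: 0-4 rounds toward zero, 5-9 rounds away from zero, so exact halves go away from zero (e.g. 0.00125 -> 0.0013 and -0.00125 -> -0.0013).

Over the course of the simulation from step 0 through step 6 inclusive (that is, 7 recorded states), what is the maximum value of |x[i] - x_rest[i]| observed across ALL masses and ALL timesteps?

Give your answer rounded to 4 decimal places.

Answer: 2.3404

Derivation:
Step 0: x=[7.0000 12.0000 17.0000 26.0000] v=[0.0000 1.0000 0.0000 0.0000]
Step 1: x=[6.7500 12.2500 17.5000 25.6250] v=[-1.0000 1.0000 2.0000 -1.5000]
Step 2: x=[6.3438 12.4688 18.3594 24.9844] v=[-1.6250 0.8750 3.4375 -2.5625]
Step 3: x=[5.9102 12.6583 19.3106 24.2657] v=[-1.7344 0.7578 3.8047 -2.8750]
Step 4: x=[5.5813 12.8358 20.0496 23.6776] v=[-1.3155 0.7099 2.9561 -2.3526]
Step 5: x=[5.4616 13.0082 20.3404 23.3860] v=[-0.4789 0.6896 1.1632 -1.1666]
Step 6: x=[5.6025 13.1538 20.0954 23.4637] v=[0.5636 0.5824 -0.9801 0.3106]
Max displacement = 2.3404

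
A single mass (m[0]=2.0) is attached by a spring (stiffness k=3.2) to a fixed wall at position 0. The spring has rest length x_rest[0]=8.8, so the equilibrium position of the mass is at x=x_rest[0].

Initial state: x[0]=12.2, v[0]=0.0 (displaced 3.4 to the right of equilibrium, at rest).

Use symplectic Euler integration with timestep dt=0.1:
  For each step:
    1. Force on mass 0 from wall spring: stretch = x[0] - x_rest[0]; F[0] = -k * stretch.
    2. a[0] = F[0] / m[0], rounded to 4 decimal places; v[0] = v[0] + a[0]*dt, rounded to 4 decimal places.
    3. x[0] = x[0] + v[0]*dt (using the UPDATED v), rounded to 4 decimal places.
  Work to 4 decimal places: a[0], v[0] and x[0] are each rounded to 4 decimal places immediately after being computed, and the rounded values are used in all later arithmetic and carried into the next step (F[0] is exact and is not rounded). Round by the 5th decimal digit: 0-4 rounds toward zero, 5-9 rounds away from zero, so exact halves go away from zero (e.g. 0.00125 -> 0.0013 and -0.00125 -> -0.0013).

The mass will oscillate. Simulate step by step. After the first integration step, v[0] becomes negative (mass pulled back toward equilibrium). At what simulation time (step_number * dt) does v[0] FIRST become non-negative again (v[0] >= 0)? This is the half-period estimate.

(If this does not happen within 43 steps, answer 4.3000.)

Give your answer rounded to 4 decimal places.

Answer: 2.5000

Derivation:
Step 0: x=[12.2000] v=[0.0000]
Step 1: x=[12.1456] v=[-0.5440]
Step 2: x=[12.0377] v=[-1.0793]
Step 3: x=[11.8780] v=[-1.5973]
Step 4: x=[11.6690] v=[-2.0898]
Step 5: x=[11.4141] v=[-2.5488]
Step 6: x=[11.1174] v=[-2.9671]
Step 7: x=[10.7836] v=[-3.3379]
Step 8: x=[10.4181] v=[-3.6553]
Step 9: x=[10.0267] v=[-3.9142]
Step 10: x=[9.6157] v=[-4.1105]
Step 11: x=[9.1916] v=[-4.2410]
Step 12: x=[8.7612] v=[-4.3037]
Step 13: x=[8.3315] v=[-4.2975]
Step 14: x=[7.9093] v=[-4.2225]
Step 15: x=[7.5013] v=[-4.0800]
Step 16: x=[7.1141] v=[-3.8722]
Step 17: x=[6.7539] v=[-3.6025]
Step 18: x=[6.4264] v=[-3.2751]
Step 19: x=[6.1369] v=[-2.8953]
Step 20: x=[5.8900] v=[-2.4692]
Step 21: x=[5.6896] v=[-2.0036]
Step 22: x=[5.5390] v=[-1.5059]
Step 23: x=[5.4406] v=[-0.9841]
Step 24: x=[5.3959] v=[-0.4466]
Step 25: x=[5.4057] v=[0.0981]
First v>=0 after going negative at step 25, time=2.5000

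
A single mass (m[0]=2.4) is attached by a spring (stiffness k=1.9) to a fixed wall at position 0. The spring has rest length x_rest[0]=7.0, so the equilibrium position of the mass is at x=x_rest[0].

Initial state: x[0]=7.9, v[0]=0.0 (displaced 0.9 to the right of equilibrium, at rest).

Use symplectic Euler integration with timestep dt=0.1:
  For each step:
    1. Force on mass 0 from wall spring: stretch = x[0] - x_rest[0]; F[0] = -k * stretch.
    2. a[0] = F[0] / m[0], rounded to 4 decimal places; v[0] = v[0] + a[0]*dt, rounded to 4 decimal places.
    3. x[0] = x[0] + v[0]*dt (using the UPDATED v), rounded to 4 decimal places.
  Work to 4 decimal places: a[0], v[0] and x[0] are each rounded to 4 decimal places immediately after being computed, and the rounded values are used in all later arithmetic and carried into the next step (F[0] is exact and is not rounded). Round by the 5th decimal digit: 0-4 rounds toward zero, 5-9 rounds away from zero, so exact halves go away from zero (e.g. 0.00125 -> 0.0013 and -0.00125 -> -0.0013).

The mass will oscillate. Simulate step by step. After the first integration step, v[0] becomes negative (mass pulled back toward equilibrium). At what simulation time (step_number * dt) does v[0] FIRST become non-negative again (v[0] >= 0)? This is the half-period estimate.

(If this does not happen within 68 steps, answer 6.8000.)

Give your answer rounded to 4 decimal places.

Answer: 3.6000

Derivation:
Step 0: x=[7.9000] v=[0.0000]
Step 1: x=[7.8929] v=[-0.0713]
Step 2: x=[7.8787] v=[-0.1420]
Step 3: x=[7.8575] v=[-0.2116]
Step 4: x=[7.8296] v=[-0.2795]
Step 5: x=[7.7951] v=[-0.3452]
Step 6: x=[7.7543] v=[-0.4082]
Step 7: x=[7.7075] v=[-0.4679]
Step 8: x=[7.6551] v=[-0.5239]
Step 9: x=[7.5975] v=[-0.5758]
Step 10: x=[7.5352] v=[-0.6231]
Step 11: x=[7.4687] v=[-0.6655]
Step 12: x=[7.3984] v=[-0.7026]
Step 13: x=[7.3250] v=[-0.7341]
Step 14: x=[7.2490] v=[-0.7598]
Step 15: x=[7.1711] v=[-0.7795]
Step 16: x=[7.0918] v=[-0.7931]
Step 17: x=[7.0118] v=[-0.8004]
Step 18: x=[6.9317] v=[-0.8013]
Step 19: x=[6.8521] v=[-0.7959]
Step 20: x=[6.7737] v=[-0.7842]
Step 21: x=[6.6971] v=[-0.7663]
Step 22: x=[6.6229] v=[-0.7423]
Step 23: x=[6.5517] v=[-0.7125]
Step 24: x=[6.4840] v=[-0.6770]
Step 25: x=[6.4204] v=[-0.6362]
Step 26: x=[6.3614] v=[-0.5903]
Step 27: x=[6.3074] v=[-0.5397]
Step 28: x=[6.2589] v=[-0.4849]
Step 29: x=[6.2163] v=[-0.4262]
Step 30: x=[6.1799] v=[-0.3642]
Step 31: x=[6.1500] v=[-0.2993]
Step 32: x=[6.1268] v=[-0.2320]
Step 33: x=[6.1105] v=[-0.1629]
Step 34: x=[6.1013] v=[-0.0925]
Step 35: x=[6.0992] v=[-0.0214]
Step 36: x=[6.1042] v=[0.0499]
First v>=0 after going negative at step 36, time=3.6000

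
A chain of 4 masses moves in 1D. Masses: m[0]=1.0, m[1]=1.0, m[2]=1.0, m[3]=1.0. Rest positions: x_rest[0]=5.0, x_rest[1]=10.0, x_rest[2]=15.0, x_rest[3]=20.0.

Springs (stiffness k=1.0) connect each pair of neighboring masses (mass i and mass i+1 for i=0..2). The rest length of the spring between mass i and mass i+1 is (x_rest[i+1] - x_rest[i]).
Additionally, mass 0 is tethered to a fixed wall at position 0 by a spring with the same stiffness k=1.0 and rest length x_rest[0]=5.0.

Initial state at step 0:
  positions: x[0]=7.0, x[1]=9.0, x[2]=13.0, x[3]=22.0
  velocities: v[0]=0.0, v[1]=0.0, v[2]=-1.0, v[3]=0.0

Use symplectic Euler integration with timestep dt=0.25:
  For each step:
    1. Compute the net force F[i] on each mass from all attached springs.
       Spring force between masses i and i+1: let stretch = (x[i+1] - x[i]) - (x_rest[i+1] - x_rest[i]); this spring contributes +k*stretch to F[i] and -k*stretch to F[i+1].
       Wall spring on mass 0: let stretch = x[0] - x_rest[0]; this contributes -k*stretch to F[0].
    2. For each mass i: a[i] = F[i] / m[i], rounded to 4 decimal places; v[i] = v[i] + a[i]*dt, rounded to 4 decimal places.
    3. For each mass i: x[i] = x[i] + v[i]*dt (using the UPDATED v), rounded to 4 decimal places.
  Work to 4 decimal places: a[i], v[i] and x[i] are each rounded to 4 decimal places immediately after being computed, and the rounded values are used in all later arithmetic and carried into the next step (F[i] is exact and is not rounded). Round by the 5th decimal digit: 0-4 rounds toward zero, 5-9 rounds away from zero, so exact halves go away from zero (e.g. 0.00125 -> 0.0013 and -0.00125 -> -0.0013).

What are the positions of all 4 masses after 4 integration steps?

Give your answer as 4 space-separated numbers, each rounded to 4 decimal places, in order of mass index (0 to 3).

Step 0: x=[7.0000 9.0000 13.0000 22.0000] v=[0.0000 0.0000 -1.0000 0.0000]
Step 1: x=[6.6875 9.1250 13.0625 21.7500] v=[-1.2500 0.5000 0.2500 -1.0000]
Step 2: x=[6.1094 9.3438 13.4219 21.2695] v=[-2.3125 0.8750 1.4375 -1.9219]
Step 3: x=[5.3516 9.6153 14.0169 20.6111] v=[-3.0313 1.0859 2.3799 -2.6338]
Step 4: x=[4.5258 9.8954 14.7489 19.8530] v=[-3.3033 1.1204 2.9281 -3.0324]

Answer: 4.5258 9.8954 14.7489 19.8530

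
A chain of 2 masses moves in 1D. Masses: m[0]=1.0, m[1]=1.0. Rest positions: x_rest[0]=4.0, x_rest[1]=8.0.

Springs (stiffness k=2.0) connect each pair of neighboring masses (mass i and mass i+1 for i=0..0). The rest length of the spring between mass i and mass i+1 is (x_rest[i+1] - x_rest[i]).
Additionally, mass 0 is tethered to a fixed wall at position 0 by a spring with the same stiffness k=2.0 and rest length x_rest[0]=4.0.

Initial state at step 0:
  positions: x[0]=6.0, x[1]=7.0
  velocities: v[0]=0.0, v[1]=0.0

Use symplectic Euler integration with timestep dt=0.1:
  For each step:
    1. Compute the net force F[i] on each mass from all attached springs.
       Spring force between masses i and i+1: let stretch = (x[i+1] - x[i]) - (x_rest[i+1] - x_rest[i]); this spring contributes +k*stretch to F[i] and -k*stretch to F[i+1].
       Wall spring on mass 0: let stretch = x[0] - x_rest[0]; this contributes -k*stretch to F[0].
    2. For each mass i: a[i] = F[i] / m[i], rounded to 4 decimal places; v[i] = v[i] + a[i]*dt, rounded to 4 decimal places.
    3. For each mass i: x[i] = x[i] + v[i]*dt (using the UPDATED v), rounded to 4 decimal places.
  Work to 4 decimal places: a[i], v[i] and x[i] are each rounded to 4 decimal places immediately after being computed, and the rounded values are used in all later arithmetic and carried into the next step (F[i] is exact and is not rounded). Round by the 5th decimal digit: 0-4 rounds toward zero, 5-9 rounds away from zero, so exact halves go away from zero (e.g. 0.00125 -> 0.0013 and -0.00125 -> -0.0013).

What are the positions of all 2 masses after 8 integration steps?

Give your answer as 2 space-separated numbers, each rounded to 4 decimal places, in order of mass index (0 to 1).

Answer: 3.3732 8.5614

Derivation:
Step 0: x=[6.0000 7.0000] v=[0.0000 0.0000]
Step 1: x=[5.9000 7.0600] v=[-1.0000 0.6000]
Step 2: x=[5.7052 7.1768] v=[-1.9480 1.1680]
Step 3: x=[5.4257 7.3442] v=[-2.7947 1.6737]
Step 4: x=[5.0761 7.5532] v=[-3.4961 2.0900]
Step 5: x=[4.6745 7.7927] v=[-4.0159 2.3946]
Step 6: x=[4.2418 8.0498] v=[-4.3272 2.5710]
Step 7: x=[3.8004 8.3107] v=[-4.4140 2.6094]
Step 8: x=[3.3732 8.5614] v=[-4.2720 2.5073]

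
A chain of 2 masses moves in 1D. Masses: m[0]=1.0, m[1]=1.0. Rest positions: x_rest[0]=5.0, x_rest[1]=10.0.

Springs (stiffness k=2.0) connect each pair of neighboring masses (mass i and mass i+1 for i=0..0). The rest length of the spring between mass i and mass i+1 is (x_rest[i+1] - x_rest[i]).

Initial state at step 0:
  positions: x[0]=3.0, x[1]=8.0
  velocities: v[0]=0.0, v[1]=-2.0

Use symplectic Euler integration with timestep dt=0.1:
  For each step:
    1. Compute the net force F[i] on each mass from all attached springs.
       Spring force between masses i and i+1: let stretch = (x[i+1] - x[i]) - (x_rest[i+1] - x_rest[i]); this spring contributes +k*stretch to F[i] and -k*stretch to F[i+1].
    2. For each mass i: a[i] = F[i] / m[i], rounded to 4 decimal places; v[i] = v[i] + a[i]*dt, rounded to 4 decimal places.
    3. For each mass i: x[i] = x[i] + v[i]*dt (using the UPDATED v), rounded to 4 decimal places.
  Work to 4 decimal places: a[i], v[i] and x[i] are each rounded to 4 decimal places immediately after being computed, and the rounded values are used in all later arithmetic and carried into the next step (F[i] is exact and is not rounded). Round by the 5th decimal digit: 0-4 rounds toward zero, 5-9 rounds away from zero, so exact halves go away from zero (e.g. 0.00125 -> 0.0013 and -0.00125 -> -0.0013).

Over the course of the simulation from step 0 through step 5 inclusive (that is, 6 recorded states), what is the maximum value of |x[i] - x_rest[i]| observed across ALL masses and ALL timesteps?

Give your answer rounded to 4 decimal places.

Step 0: x=[3.0000 8.0000] v=[0.0000 -2.0000]
Step 1: x=[3.0000 7.8000] v=[0.0000 -2.0000]
Step 2: x=[2.9960 7.6040] v=[-0.0400 -1.9600]
Step 3: x=[2.9842 7.4158] v=[-0.1184 -1.8816]
Step 4: x=[2.9610 7.2390] v=[-0.2321 -1.7679]
Step 5: x=[2.9234 7.0767] v=[-0.3765 -1.6235]
Max displacement = 2.9233

Answer: 2.9233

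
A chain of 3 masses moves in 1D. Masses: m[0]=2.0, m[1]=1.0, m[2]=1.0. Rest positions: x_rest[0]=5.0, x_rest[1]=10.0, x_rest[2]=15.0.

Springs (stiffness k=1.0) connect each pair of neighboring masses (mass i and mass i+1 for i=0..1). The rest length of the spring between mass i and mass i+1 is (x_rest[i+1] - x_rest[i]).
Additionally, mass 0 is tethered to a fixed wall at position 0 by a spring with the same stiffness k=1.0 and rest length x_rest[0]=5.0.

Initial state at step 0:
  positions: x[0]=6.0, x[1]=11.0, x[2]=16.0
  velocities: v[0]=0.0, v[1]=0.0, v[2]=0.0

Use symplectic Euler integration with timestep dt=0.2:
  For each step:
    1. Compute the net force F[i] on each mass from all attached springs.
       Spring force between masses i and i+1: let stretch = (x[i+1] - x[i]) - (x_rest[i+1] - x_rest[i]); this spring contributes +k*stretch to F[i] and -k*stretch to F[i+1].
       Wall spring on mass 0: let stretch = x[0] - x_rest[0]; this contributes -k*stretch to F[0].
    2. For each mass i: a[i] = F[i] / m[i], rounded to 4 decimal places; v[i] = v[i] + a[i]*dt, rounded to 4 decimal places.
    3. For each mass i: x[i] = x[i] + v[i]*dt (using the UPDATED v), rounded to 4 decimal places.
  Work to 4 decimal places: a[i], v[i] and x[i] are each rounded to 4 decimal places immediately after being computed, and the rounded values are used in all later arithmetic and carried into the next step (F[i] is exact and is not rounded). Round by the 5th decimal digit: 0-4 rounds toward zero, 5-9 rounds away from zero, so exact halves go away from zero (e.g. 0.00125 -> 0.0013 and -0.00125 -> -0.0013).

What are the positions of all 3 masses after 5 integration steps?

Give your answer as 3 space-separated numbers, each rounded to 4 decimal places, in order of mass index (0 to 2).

Answer: 5.7267 10.9746 15.9992

Derivation:
Step 0: x=[6.0000 11.0000 16.0000] v=[0.0000 0.0000 0.0000]
Step 1: x=[5.9800 11.0000 16.0000] v=[-0.1000 0.0000 0.0000]
Step 2: x=[5.9408 10.9992 16.0000] v=[-0.1960 -0.0040 0.0000]
Step 3: x=[5.8840 10.9961 16.0000] v=[-0.2842 -0.0155 -0.0002]
Step 4: x=[5.8117 10.9887 15.9998] v=[-0.3614 -0.0371 -0.0010]
Step 5: x=[5.7267 10.9746 15.9992] v=[-0.4249 -0.0703 -0.0032]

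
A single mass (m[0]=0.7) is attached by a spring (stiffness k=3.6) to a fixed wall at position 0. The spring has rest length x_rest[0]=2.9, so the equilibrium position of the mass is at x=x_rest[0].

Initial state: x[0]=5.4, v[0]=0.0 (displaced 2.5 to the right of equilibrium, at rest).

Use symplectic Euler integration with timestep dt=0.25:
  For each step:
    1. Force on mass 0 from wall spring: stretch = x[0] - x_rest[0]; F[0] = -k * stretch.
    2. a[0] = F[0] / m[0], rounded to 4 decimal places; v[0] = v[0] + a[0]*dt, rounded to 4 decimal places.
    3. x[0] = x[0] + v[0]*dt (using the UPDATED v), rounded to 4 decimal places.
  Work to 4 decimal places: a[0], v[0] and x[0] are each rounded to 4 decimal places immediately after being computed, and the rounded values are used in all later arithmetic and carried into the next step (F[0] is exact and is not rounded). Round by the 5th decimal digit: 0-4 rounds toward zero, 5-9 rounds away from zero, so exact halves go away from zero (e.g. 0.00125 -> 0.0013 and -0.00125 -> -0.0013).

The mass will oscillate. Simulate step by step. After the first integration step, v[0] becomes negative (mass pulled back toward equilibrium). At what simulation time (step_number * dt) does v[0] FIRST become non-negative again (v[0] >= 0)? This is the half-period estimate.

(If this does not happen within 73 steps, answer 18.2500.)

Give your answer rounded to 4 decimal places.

Answer: 1.5000

Derivation:
Step 0: x=[5.4000] v=[0.0000]
Step 1: x=[4.5964] v=[-3.2143]
Step 2: x=[3.2476] v=[-5.3954]
Step 3: x=[1.7870] v=[-5.8423]
Step 4: x=[0.6842] v=[-4.4113]
Step 5: x=[0.2936] v=[-1.5624]
Step 6: x=[0.7408] v=[1.7887]
First v>=0 after going negative at step 6, time=1.5000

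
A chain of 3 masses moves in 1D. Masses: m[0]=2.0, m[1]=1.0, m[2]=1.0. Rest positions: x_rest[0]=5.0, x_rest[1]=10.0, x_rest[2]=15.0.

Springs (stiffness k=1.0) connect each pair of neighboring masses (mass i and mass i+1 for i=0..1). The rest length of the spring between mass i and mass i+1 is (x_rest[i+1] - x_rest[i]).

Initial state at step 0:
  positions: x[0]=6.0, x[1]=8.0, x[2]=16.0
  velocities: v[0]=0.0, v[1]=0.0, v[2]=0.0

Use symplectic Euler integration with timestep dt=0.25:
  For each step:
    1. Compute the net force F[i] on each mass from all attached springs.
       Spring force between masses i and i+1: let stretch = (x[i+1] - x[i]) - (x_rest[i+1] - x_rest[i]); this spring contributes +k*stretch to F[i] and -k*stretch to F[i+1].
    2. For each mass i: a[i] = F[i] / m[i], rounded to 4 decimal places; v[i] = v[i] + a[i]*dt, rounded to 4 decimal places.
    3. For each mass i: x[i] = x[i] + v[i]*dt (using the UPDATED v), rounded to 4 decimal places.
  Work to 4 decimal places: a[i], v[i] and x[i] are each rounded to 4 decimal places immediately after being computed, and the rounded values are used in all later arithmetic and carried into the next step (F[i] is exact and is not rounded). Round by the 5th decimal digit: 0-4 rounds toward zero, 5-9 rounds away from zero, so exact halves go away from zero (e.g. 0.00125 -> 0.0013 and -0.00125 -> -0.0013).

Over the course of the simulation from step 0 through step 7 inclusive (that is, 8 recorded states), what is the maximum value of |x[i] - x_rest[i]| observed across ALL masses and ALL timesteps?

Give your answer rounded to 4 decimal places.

Answer: 2.4262

Derivation:
Step 0: x=[6.0000 8.0000 16.0000] v=[0.0000 0.0000 0.0000]
Step 1: x=[5.9063 8.3750 15.8125] v=[-0.3750 1.5000 -0.7500]
Step 2: x=[5.7335 9.0606 15.4727] v=[-0.6914 2.7422 -1.3594]
Step 3: x=[5.5084 9.9390 15.0446] v=[-0.9005 3.5135 -1.7124]
Step 4: x=[5.2655 10.8596 14.6099] v=[-0.9717 3.6823 -1.7388]
Step 5: x=[5.0412 11.6650 14.2533] v=[-0.8974 3.2214 -1.4264]
Step 6: x=[4.8676 12.2181 14.0474] v=[-0.6944 2.2125 -0.8235]
Step 7: x=[4.7675 12.4262 14.0397] v=[-0.4006 0.8322 -0.0308]
Max displacement = 2.4262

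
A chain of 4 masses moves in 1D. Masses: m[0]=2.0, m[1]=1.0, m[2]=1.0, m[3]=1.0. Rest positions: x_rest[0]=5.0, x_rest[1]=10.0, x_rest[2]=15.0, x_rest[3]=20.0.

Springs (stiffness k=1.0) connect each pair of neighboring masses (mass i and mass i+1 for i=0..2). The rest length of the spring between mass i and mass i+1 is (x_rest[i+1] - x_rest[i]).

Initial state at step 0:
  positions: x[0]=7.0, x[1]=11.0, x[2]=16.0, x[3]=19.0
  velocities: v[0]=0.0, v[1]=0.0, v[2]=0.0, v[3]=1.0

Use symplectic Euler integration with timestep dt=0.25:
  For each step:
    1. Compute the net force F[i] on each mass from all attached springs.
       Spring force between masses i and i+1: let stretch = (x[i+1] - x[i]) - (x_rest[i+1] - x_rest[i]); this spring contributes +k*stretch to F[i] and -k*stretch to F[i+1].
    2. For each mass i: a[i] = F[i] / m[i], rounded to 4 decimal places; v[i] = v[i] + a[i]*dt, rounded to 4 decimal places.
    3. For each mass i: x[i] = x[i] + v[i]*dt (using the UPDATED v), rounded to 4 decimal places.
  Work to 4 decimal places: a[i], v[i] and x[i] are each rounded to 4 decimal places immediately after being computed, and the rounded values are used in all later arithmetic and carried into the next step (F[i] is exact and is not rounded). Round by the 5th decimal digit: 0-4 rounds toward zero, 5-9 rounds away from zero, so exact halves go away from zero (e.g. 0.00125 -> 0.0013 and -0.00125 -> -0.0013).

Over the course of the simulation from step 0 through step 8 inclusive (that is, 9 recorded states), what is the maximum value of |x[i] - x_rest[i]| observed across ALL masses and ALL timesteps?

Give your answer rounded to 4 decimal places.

Answer: 2.3237

Derivation:
Step 0: x=[7.0000 11.0000 16.0000 19.0000] v=[0.0000 0.0000 0.0000 1.0000]
Step 1: x=[6.9688 11.0625 15.8750 19.3750] v=[-0.1250 0.2500 -0.5000 1.5000]
Step 2: x=[6.9092 11.1699 15.6680 19.8438] v=[-0.2383 0.4297 -0.8281 1.8750]
Step 3: x=[6.8265 11.2922 15.4408 20.3641] v=[-0.3307 0.4891 -0.9087 2.0811]
Step 4: x=[6.7271 11.3947 15.2621 20.8892] v=[-0.3975 0.4098 -0.7150 2.1003]
Step 5: x=[6.6173 11.4472 15.1933 21.3751] v=[-0.4391 0.2098 -0.2751 1.9435]
Step 6: x=[6.5022 11.4319 15.2768 21.7871] v=[-0.4604 -0.0612 0.3338 1.6481]
Step 7: x=[6.3849 11.3488 15.5269 22.1047] v=[-0.4692 -0.3324 1.0002 1.2705]
Step 8: x=[6.2665 11.2166 15.9269 22.3237] v=[-0.4737 -0.5289 1.6001 0.8761]
Max displacement = 2.3237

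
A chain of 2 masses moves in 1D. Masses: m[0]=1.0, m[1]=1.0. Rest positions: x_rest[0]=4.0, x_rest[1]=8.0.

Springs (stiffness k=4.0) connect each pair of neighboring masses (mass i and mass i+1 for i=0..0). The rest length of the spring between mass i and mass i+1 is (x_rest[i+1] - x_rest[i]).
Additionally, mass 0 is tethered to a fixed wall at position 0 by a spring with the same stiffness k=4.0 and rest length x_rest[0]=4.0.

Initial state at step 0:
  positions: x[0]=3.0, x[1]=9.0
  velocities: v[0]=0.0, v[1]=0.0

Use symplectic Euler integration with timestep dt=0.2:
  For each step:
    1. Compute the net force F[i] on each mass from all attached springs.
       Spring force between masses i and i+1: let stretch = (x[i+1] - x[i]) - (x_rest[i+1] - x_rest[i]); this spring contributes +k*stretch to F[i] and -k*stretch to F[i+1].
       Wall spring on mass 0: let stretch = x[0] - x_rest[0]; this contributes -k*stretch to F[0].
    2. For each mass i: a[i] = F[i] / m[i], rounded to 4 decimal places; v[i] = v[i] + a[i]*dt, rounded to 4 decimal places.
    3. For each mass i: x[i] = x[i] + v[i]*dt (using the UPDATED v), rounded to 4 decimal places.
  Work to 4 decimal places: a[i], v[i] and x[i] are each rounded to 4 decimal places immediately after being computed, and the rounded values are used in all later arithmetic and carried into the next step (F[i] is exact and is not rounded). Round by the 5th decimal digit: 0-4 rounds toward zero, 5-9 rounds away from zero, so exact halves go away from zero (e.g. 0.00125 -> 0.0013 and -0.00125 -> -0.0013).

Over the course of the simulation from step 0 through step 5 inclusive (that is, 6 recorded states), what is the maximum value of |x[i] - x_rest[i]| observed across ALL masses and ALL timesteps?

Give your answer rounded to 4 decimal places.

Answer: 1.2941

Derivation:
Step 0: x=[3.0000 9.0000] v=[0.0000 0.0000]
Step 1: x=[3.4800 8.6800] v=[2.4000 -1.6000]
Step 2: x=[4.2352 8.1680] v=[3.7760 -2.5600]
Step 3: x=[4.9420 7.6668] v=[3.5341 -2.5062]
Step 4: x=[5.2941 7.3696] v=[1.7603 -1.4860]
Step 5: x=[5.1312 7.3803] v=[-0.8146 0.0536]
Max displacement = 1.2941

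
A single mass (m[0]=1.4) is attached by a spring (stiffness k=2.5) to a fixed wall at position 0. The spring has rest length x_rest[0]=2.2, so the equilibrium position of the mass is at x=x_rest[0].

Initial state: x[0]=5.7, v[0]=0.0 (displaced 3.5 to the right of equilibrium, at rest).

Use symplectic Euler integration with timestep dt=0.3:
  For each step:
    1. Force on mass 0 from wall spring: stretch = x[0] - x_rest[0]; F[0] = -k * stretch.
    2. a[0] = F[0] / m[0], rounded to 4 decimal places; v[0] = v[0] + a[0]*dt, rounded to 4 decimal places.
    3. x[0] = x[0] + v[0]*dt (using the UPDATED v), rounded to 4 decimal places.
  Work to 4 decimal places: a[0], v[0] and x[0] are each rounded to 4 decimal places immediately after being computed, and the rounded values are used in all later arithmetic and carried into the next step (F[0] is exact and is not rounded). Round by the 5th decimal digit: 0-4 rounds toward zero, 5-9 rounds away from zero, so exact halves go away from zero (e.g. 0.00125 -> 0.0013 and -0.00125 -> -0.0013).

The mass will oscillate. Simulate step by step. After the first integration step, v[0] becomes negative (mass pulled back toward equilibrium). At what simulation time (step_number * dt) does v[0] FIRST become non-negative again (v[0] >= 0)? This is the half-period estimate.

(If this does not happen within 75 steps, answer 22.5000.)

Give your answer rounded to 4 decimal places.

Step 0: x=[5.7000] v=[0.0000]
Step 1: x=[5.1375] v=[-1.8750]
Step 2: x=[4.1029] v=[-3.4487]
Step 3: x=[2.7625] v=[-4.4681]
Step 4: x=[1.3317] v=[-4.7695]
Step 5: x=[0.0404] v=[-4.3044]
Step 6: x=[-0.9039] v=[-3.1475]
Step 7: x=[-1.3493] v=[-1.4847]
Step 8: x=[-1.2243] v=[0.4167]
First v>=0 after going negative at step 8, time=2.4000

Answer: 2.4000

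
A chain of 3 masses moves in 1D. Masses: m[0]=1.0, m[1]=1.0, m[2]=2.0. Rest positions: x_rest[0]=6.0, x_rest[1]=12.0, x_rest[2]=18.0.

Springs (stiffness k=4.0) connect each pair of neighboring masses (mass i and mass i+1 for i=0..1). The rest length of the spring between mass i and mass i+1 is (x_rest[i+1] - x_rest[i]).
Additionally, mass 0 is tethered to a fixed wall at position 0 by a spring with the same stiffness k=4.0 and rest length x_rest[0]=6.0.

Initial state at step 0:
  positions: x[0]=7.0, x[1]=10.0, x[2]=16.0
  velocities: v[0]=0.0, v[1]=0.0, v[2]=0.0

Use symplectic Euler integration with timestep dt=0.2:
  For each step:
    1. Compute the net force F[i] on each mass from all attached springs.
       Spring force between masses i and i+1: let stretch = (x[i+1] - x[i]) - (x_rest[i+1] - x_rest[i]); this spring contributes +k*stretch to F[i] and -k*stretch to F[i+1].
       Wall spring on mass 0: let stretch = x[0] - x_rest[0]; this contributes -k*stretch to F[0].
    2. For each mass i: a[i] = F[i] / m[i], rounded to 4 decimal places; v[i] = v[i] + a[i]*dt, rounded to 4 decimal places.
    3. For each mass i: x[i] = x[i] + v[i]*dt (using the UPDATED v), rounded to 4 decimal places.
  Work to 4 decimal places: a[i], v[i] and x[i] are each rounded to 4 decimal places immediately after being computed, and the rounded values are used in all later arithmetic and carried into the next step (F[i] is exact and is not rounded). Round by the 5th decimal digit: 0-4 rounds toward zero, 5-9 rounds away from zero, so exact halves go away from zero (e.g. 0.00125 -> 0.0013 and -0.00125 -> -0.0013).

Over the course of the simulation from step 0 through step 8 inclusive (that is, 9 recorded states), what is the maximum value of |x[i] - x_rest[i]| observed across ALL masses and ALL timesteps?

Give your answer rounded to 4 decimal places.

Step 0: x=[7.0000 10.0000 16.0000] v=[0.0000 0.0000 0.0000]
Step 1: x=[6.3600 10.4800 16.0000] v=[-3.2000 2.4000 0.0000]
Step 2: x=[5.3616 11.1840 16.0384] v=[-4.9920 3.5200 0.1920]
Step 3: x=[4.4369 11.7331 16.1684] v=[-4.6234 2.7456 0.6502]
Step 4: x=[3.9697 11.8245 16.4236] v=[-2.3360 0.4569 1.2761]
Step 5: x=[4.1241 11.3950 16.7909] v=[0.7721 -2.1477 1.8365]
Step 6: x=[4.7820 10.6655 17.2065] v=[3.2895 -3.6477 2.0781]
Step 7: x=[5.6161 10.0412 17.5788] v=[4.1707 -3.1217 1.8617]
Step 8: x=[6.2597 9.9149 17.8281] v=[3.2179 -0.6317 1.2467]
Max displacement = 2.0851

Answer: 2.0851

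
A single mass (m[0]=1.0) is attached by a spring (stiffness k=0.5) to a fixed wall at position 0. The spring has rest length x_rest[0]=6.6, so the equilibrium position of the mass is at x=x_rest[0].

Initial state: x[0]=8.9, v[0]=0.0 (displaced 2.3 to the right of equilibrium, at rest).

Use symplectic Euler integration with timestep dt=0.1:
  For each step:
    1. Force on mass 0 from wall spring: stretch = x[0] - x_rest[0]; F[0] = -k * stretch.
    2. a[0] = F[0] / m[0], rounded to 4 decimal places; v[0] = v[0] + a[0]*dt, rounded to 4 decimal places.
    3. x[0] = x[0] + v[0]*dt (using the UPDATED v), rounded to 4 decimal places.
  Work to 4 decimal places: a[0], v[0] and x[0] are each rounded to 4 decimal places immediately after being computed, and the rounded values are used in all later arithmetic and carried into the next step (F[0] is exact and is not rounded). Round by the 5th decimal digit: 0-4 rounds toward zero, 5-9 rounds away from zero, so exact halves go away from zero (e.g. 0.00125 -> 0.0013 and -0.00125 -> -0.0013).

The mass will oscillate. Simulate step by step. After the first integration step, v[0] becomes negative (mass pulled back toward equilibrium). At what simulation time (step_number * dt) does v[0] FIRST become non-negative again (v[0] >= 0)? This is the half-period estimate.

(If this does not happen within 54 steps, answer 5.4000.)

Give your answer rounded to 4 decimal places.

Answer: 4.5000

Derivation:
Step 0: x=[8.9000] v=[0.0000]
Step 1: x=[8.8885] v=[-0.1150]
Step 2: x=[8.8656] v=[-0.2294]
Step 3: x=[8.8313] v=[-0.3427]
Step 4: x=[8.7859] v=[-0.4543]
Step 5: x=[8.7295] v=[-0.5636]
Step 6: x=[8.6625] v=[-0.6701]
Step 7: x=[8.5852] v=[-0.7732]
Step 8: x=[8.4980] v=[-0.8725]
Step 9: x=[8.4013] v=[-0.9674]
Step 10: x=[8.2956] v=[-1.0575]
Step 11: x=[8.1814] v=[-1.1423]
Step 12: x=[8.0593] v=[-1.2214]
Step 13: x=[7.9299] v=[-1.2944]
Step 14: x=[7.7938] v=[-1.3609]
Step 15: x=[7.6517] v=[-1.4206]
Step 16: x=[7.5044] v=[-1.4732]
Step 17: x=[7.3526] v=[-1.5184]
Step 18: x=[7.1970] v=[-1.5560]
Step 19: x=[7.0384] v=[-1.5859]
Step 20: x=[6.8776] v=[-1.6078]
Step 21: x=[6.7154] v=[-1.6217]
Step 22: x=[6.5527] v=[-1.6275]
Step 23: x=[6.3902] v=[-1.6251]
Step 24: x=[6.2287] v=[-1.6146]
Step 25: x=[6.0691] v=[-1.5960]
Step 26: x=[5.9122] v=[-1.5695]
Step 27: x=[5.7587] v=[-1.5351]
Step 28: x=[5.6094] v=[-1.4930]
Step 29: x=[5.4651] v=[-1.4435]
Step 30: x=[5.3264] v=[-1.3868]
Step 31: x=[5.1941] v=[-1.3231]
Step 32: x=[5.0688] v=[-1.2528]
Step 33: x=[4.9512] v=[-1.1762]
Step 34: x=[4.8418] v=[-1.0938]
Step 35: x=[4.7412] v=[-1.0059]
Step 36: x=[4.6499] v=[-0.9130]
Step 37: x=[4.5684] v=[-0.8155]
Step 38: x=[4.4970] v=[-0.7139]
Step 39: x=[4.4361] v=[-0.6088]
Step 40: x=[4.3860] v=[-0.5006]
Step 41: x=[4.3470] v=[-0.3899]
Step 42: x=[4.3193] v=[-0.2773]
Step 43: x=[4.3030] v=[-0.1633]
Step 44: x=[4.2982] v=[-0.0485]
Step 45: x=[4.3049] v=[0.0666]
First v>=0 after going negative at step 45, time=4.5000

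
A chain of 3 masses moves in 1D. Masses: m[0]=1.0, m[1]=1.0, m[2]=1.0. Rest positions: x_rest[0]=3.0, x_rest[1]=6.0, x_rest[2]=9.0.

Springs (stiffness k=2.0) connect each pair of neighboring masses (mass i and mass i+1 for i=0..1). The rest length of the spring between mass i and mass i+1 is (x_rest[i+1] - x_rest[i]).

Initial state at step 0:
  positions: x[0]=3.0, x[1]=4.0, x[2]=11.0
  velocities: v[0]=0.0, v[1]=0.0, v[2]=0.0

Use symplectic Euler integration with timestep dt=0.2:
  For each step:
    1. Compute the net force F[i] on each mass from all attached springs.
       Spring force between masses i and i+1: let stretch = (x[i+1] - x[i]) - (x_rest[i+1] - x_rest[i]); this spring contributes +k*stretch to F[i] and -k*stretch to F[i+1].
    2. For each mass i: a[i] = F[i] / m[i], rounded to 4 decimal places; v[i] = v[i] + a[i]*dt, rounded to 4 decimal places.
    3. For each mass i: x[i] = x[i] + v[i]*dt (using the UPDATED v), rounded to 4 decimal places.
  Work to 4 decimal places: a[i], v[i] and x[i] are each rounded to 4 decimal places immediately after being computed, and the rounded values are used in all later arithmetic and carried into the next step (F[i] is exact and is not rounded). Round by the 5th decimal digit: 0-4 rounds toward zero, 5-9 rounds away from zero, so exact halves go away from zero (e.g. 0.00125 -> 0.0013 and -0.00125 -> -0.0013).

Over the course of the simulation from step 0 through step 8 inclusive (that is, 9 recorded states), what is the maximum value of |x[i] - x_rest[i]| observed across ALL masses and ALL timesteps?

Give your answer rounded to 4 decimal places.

Answer: 2.0570

Derivation:
Step 0: x=[3.0000 4.0000 11.0000] v=[0.0000 0.0000 0.0000]
Step 1: x=[2.8400 4.4800 10.6800] v=[-0.8000 2.4000 -1.6000]
Step 2: x=[2.5712 5.3248 10.1040] v=[-1.3440 4.2240 -2.8800]
Step 3: x=[2.2827 6.3316 9.3857] v=[-1.4426 5.0342 -3.5917]
Step 4: x=[2.0781 7.2589 8.6630] v=[-1.0230 4.6363 -3.6133]
Step 5: x=[2.0480 7.8840 8.0680] v=[-0.1507 3.1256 -2.9749]
Step 6: x=[2.2447 8.0570 7.6983] v=[0.9837 0.8648 -1.8485]
Step 7: x=[2.6664 7.7363 7.5973] v=[2.1086 -1.6036 -0.5050]
Step 8: x=[3.2537 6.9989 7.7474] v=[2.9366 -3.6872 0.7506]
Max displacement = 2.0570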